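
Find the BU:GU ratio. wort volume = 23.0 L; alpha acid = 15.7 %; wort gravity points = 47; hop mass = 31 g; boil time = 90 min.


U = 1.65·0.000125^(GP/1000)·(1−e^(−0.04t))/4.15;  IBU = (α/100)·m·U·1000/V;  BU:GU = IBU/GP
U = 1.65·0.000125^(47/1000)·(1−e^(−0.04·90))/4.15 = 0.2535
IBU = (15.7/100)·31·0.2535·1000/23.0 = 53.6405
BU:GU = 53.6405/47

1.1413


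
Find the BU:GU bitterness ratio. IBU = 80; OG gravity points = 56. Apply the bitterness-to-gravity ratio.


BU:GU = IBU / OG_points
BU:GU = 80 / 56

1.4286


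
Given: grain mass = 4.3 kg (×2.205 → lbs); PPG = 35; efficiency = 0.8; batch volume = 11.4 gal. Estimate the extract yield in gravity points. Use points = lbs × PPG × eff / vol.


lbs = 4.3 × 2.205 = 9.4815
points = 9.4815 × 35 × 0.8 / 11.4

23.2879 points


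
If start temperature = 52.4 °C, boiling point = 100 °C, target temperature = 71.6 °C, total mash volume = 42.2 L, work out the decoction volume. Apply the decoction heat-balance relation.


V_dec = V_total·(T_target − T_start)/(T_boil − T_start)
V_dec = 42.2·(71.6 − 52.4)/(100 − 52.4)

17.0218 L


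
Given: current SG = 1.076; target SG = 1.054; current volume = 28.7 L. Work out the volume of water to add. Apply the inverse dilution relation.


V_water = V·((SG_curr − 1)/(SG_target − 1) − 1)
V_water = 28.7·((1.076 − 1)/(1.054 − 1) − 1)

11.6926 L


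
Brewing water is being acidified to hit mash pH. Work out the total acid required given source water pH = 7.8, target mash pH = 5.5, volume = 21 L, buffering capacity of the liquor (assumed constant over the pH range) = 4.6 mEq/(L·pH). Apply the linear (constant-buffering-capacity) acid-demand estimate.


acid = buffering capacity · (pH_source − pH_target) · V
acid = 4.6 · (7.8 − 5.5) · 21

222.1800 mEq


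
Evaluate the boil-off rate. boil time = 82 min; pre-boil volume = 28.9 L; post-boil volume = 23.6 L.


rate = (V_pre − V_post) / (t_min/60)
rate = (28.9 − 23.6) / (82/60)

3.8780 L/hr


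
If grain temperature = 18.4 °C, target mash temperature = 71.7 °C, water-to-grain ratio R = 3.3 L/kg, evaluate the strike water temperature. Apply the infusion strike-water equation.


T_strike = (0.41/R)·(T_mash − T_grain) + T_mash
T_strike = (0.41/3.3)·(71.7 − 18.4) + 71.7

78.3221 °C


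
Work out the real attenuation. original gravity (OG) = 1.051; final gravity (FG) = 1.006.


AA = (OG−FG)/(OG−1)·100;  RA = AA·0.8192
AA = (1.051 − 1.006)/(1.051 − 1)·100 = 88.2353
RA = 88.2353·0.8192

72.2824 %


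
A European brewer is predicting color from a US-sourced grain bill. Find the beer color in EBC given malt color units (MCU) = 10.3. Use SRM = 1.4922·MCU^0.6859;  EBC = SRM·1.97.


SRM = 1.4922·10.3^0.6859 = 7.3881
EBC = 7.3881·1.97

14.5545 EBC


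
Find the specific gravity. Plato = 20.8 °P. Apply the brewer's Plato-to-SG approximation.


SG = 259/(259 − P)
SG = 259/(259 − 20.8)

1.0873


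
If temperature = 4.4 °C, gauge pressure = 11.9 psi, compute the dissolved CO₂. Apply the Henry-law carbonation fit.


vols = (P + 14.695)·(0.01821 + 0.09011·e^(−0.04·T))
vols = (11.9 + 14.695)·(0.01821 + 0.09011·e^(−0.04·4.4))

2.4940 volumes


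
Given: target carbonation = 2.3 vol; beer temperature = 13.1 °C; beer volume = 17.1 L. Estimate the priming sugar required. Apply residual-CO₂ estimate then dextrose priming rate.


residual = 14.695·(0.01821 + 0.09011·e^(−0.04·T));  sugar = (target − residual)·4.0·V
residual = 14.695·(0.01821 + 0.09011·e^(−0.04·13.1)) = 1.0517
sugar = (2.3 − 1.0517)·4.0·17.1

85.3839 g


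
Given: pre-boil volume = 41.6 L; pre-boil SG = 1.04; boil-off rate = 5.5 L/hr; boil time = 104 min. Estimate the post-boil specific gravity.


V_post = V_pre − rate·(t/60);  SG_post = 1 + (SG_pre−1)·V_pre/V_post
V_post = 41.6 − 5.5·(104/60) = 32.0667
SG_post = 1 + (1.04 − 1)·41.6/32.0667

1.0519


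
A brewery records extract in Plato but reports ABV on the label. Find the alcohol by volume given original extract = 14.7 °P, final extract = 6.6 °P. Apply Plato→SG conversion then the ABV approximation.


SG = 259/(259 − P);  ABV = (OG − FG)·131.25
OG = 259/(259 − 14.7) = 1.0602
FG = 259/(259 − 6.6) = 1.0261
ABV = (1.0602 − 1.0261)·131.25

4.4655 % ABV


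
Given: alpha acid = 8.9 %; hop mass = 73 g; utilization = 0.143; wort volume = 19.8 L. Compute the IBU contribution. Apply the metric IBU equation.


IBU = (α/100)·mass·U·1000 / V
IBU = (8.9/100)·73·0.143·1000 / 19.8

46.9228 IBU


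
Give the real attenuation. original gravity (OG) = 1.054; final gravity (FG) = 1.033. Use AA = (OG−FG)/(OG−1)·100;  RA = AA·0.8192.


AA = (1.054 − 1.033)/(1.054 − 1)·100 = 38.8889
RA = 38.8889·0.8192

31.8578 %


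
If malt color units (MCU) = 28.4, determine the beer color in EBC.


SRM = 1.4922·MCU^0.6859;  EBC = SRM·1.97
SRM = 1.4922·28.4^0.6859 = 14.8135
EBC = 14.8135·1.97

29.1826 EBC


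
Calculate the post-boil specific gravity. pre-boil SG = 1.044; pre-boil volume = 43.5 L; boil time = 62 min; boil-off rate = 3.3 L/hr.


V_post = V_pre − rate·(t/60);  SG_post = 1 + (SG_pre−1)·V_pre/V_post
V_post = 43.5 − 3.3·(62/60) = 40.0900
SG_post = 1 + (1.044 − 1)·43.5/40.0900

1.0477


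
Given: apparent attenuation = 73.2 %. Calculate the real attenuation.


RA = AA · 0.8192
RA = 73.2 · 0.8192

59.9654 %


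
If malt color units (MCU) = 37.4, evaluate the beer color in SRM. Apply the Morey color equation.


SRM = 1.4922 · MCU^0.6859
SRM = 1.4922 · 37.4^0.6859

17.8920 SRM


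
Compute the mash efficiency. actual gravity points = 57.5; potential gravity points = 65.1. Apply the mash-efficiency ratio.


efficiency = actual / potential × 100
efficiency = 57.5 / 65.1 × 100

88.3257 %


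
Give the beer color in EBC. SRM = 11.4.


EBC = SRM · 1.97
EBC = 11.4 · 1.97

22.4580 EBC


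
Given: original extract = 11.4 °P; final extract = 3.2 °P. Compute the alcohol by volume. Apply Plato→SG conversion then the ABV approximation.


SG = 259/(259 − P);  ABV = (OG − FG)·131.25
OG = 259/(259 − 11.4) = 1.0460
FG = 259/(259 − 3.2) = 1.0125
ABV = (1.0460 − 1.0125)·131.25

4.4011 % ABV


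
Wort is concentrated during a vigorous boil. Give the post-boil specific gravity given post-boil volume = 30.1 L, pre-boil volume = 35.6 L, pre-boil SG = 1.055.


SG_post = 1 + (SG_pre − 1)·V_pre/V_post
pts_pre = (1.055 − 1)·1000 = 55.0000
pts_post = 55.0000·35.6/30.1 = 65.0498
SG_post = 1 + 65.0498/1000

1.0650


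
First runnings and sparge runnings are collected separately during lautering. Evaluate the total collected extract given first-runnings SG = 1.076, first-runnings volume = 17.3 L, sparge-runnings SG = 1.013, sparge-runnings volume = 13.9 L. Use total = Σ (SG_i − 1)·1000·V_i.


first = (1.076 − 1)·1000·17.3 = 1314.8000
sparge = (1.013 − 1)·1000·13.9 = 180.7000
total = 1314.8000 + 180.7000

1495.5000 gravity·L


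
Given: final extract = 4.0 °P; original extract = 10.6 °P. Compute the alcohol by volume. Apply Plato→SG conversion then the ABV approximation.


SG = 259/(259 − P);  ABV = (OG − FG)·131.25
OG = 259/(259 − 10.6) = 1.0427
FG = 259/(259 − 4.0) = 1.0157
ABV = (1.0427 − 1.0157)·131.25

3.5420 % ABV


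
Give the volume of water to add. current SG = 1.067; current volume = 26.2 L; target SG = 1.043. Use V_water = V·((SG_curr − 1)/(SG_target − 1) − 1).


V_water = 26.2·((1.067 − 1)/(1.043 − 1) − 1)

14.6233 L


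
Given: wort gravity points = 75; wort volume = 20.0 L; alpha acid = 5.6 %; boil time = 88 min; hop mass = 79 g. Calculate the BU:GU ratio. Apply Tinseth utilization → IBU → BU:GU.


U = 1.65·0.000125^(GP/1000)·(1−e^(−0.04t))/4.15;  IBU = (α/100)·m·U·1000/V;  BU:GU = IBU/GP
U = 1.65·0.000125^(75/1000)·(1−e^(−0.04·88))/4.15 = 0.1966
IBU = (5.6/100)·79·0.1966·1000/20.0 = 43.4951
BU:GU = 43.4951/75

0.5799


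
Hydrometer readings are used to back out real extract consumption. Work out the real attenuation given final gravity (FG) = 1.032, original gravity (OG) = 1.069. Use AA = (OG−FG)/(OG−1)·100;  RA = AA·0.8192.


AA = (1.069 − 1.032)/(1.069 − 1)·100 = 53.6232
RA = 53.6232·0.8192

43.9281 %


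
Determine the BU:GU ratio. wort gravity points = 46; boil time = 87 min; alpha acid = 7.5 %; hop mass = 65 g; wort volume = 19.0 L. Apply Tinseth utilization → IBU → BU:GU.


U = 1.65·0.000125^(GP/1000)·(1−e^(−0.04t))/4.15;  IBU = (α/100)·m·U·1000/V;  BU:GU = IBU/GP
U = 1.65·0.000125^(46/1000)·(1−e^(−0.04·87))/4.15 = 0.2549
IBU = (7.5/100)·65·0.2549·1000/19.0 = 65.3920
BU:GU = 65.3920/46

1.4216


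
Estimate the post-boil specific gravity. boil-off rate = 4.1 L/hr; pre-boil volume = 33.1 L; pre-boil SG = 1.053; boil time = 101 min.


V_post = V_pre − rate·(t/60);  SG_post = 1 + (SG_pre−1)·V_pre/V_post
V_post = 33.1 − 4.1·(101/60) = 26.1983
SG_post = 1 + (1.053 − 1)·33.1/26.1983

1.0670


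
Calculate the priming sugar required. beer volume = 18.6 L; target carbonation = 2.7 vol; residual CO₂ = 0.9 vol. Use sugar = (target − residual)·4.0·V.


sugar = (2.7 − 0.9)·4.0·18.6

133.9200 g


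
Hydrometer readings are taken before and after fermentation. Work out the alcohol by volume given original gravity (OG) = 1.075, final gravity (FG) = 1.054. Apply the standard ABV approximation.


ABV = (OG − FG) · 131.25
ABV = (1.075 − 1.054) · 131.25

2.7562 % ABV


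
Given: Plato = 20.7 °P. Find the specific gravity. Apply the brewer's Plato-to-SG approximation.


SG = 259/(259 − P)
SG = 259/(259 − 20.7)

1.0869


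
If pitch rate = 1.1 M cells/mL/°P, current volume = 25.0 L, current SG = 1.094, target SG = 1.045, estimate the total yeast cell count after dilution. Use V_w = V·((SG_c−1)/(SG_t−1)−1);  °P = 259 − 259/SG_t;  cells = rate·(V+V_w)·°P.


V_w = 25.0·((1.094−1)/(1.045−1)−1) = 27.2222
V_final = 25.0 + 27.2222 = 52.2222
°P = 259 − 259/1.045 = 11.1531
cells = 1.1·52.2222·11.1531

640.6842 billion cells


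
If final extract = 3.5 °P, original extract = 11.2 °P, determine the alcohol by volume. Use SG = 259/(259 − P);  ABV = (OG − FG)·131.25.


OG = 259/(259 − 11.2) = 1.0452
FG = 259/(259 − 3.5) = 1.0137
ABV = (1.0452 − 1.0137)·131.25

4.1343 % ABV


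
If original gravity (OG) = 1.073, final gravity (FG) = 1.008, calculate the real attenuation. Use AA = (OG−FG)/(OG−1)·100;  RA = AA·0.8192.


AA = (1.073 − 1.008)/(1.073 − 1)·100 = 89.0411
RA = 89.0411·0.8192

72.9425 %


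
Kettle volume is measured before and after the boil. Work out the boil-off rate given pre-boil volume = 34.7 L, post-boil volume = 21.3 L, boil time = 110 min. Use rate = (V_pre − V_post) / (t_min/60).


rate = (34.7 − 21.3) / (110/60)

7.3091 L/hr


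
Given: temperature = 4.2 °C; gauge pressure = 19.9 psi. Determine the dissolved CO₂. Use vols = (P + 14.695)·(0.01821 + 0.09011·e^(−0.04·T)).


vols = (19.9 + 14.695)·(0.01821 + 0.09011·e^(−0.04·4.2))

3.2652 volumes


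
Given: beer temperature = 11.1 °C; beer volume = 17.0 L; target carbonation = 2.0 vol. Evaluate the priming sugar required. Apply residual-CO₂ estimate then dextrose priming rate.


residual = 14.695·(0.01821 + 0.09011·e^(−0.04·T));  sugar = (target − residual)·4.0·V
residual = 14.695·(0.01821 + 0.09011·e^(−0.04·11.1)) = 1.1170
sugar = (2.0 − 1.1170)·4.0·17.0

60.0438 g


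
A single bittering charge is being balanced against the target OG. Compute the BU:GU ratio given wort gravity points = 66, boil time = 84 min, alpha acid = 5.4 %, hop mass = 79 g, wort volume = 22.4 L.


U = 1.65·0.000125^(GP/1000)·(1−e^(−0.04t))/4.15;  IBU = (α/100)·m·U·1000/V;  BU:GU = IBU/GP
U = 1.65·0.000125^(66/1000)·(1−e^(−0.04·84))/4.15 = 0.2121
IBU = (5.4/100)·79·0.2121·1000/22.4 = 40.3879
BU:GU = 40.3879/66

0.6119


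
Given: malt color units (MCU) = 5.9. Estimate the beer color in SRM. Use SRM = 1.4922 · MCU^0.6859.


SRM = 1.4922 · 5.9^0.6859

5.0414 SRM


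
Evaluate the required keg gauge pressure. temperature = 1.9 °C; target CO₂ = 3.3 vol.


psi = vols/(0.01821 + 0.09011·e^(−0.04·T)) − 14.695
psi = 3.3/(0.01821 + 0.09011·e^(−0.04·1.9)) − 14.695

17.7453 psi


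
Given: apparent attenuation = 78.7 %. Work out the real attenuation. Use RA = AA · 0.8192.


RA = 78.7 · 0.8192

64.4710 %


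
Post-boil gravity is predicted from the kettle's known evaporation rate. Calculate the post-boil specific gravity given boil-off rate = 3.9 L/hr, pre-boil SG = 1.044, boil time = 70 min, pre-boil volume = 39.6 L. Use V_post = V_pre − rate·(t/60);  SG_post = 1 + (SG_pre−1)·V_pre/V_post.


V_post = 39.6 − 3.9·(70/60) = 35.0500
SG_post = 1 + (1.044 − 1)·39.6/35.0500

1.0497


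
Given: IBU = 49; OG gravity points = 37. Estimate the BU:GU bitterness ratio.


BU:GU = IBU / OG_points
BU:GU = 49 / 37

1.3243


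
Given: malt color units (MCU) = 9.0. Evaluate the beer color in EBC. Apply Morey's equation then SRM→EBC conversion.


SRM = 1.4922·MCU^0.6859;  EBC = SRM·1.97
SRM = 1.4922·9.0^0.6859 = 6.7351
EBC = 6.7351·1.97

13.2681 EBC


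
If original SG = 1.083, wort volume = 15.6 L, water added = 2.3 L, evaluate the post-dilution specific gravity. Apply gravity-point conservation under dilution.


SG_new = 1 + (SG_old − 1)·V_old/(V_old + V_water)
pts = (1.083 − 1)·1000·15.6/(15.6 + 2.3) = 72.3352
SG_new = 1 + 72.3352/1000

1.0723


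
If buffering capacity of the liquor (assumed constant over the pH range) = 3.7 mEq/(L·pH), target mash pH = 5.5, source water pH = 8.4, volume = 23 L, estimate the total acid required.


acid = buffering capacity · (pH_source − pH_target) · V
acid = 3.7 · (8.4 − 5.5) · 23

246.7900 mEq


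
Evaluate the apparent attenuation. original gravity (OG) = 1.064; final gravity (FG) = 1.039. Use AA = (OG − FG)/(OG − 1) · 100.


AA = (1.064 − 1.039)/(1.064 − 1) · 100

39.0625 %


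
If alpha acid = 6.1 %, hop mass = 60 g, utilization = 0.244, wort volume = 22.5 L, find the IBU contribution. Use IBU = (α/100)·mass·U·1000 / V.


IBU = (6.1/100)·60·0.244·1000 / 22.5

39.6907 IBU


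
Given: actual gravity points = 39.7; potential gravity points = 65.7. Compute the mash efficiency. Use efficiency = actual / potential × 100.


efficiency = 39.7 / 65.7 × 100

60.4262 %


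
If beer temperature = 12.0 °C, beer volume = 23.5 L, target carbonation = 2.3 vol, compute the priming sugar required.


residual = 14.695·(0.01821 + 0.09011·e^(−0.04·T));  sugar = (target − residual)·4.0·V
residual = 14.695·(0.01821 + 0.09011·e^(−0.04·12.0)) = 1.0870
sugar = (2.3 − 1.0870)·4.0·23.5

114.0250 g


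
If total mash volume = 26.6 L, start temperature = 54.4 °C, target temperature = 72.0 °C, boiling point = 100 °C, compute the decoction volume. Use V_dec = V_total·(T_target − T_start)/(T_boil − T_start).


V_dec = 26.6·(72.0 − 54.4)/(100 − 54.4)

10.2667 L


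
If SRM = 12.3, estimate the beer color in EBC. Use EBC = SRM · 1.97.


EBC = 12.3 · 1.97

24.2310 EBC


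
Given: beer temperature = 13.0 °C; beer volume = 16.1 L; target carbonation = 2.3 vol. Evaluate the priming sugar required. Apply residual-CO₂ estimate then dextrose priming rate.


residual = 14.695·(0.01821 + 0.09011·e^(−0.04·T));  sugar = (target − residual)·4.0·V
residual = 14.695·(0.01821 + 0.09011·e^(−0.04·13.0)) = 1.0548
sugar = (2.3 − 1.0548)·4.0·16.1

80.1883 g


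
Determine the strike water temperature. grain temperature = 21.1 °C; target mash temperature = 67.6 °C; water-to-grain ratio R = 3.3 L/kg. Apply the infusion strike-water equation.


T_strike = (0.41/R)·(T_mash − T_grain) + T_mash
T_strike = (0.41/3.3)·(67.6 − 21.1) + 67.6

73.3773 °C


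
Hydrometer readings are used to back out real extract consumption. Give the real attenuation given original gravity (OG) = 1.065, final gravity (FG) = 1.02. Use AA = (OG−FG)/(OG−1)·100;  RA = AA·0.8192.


AA = (1.065 − 1.02)/(1.065 − 1)·100 = 69.2308
RA = 69.2308·0.8192

56.7138 %


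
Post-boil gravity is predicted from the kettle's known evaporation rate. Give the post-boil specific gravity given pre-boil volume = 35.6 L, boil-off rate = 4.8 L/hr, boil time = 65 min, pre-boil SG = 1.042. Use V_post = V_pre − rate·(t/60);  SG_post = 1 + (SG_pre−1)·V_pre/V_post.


V_post = 35.6 − 4.8·(65/60) = 30.4000
SG_post = 1 + (1.042 − 1)·35.6/30.4000

1.0492


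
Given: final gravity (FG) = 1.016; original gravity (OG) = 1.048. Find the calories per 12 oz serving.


ABW = (OG−FG)·131.25·0.79/FG;  °P = 259 − 259/SG (for OG→OE and FG→AE);  RE = 0.1808·OE + 0.8192·AE;  Cal = (6.9·ABW + 4·(RE−0.1))·FG·3.55
ABW = (1.048 − 1.016)·131.25·0.79/1.016 = 3.2657
OE = 259 − 259/1.048 = 11.8626 °P
AE = 259 − 259/1.016 = 4.0787 °P
RE = 0.1808·11.8626 + 0.8192·4.0787 = 5.4861 °P
Cal = (6.9·3.2657 + 4·(5.4861−0.1))·1.016·3.55

158.9802 kcal


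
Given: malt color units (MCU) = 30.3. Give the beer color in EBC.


SRM = 1.4922·MCU^0.6859;  EBC = SRM·1.97
SRM = 1.4922·30.3^0.6859 = 15.4863
EBC = 15.4863·1.97

30.5081 EBC


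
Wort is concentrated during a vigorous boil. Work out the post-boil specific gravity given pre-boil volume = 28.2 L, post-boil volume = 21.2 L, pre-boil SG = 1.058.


SG_post = 1 + (SG_pre − 1)·V_pre/V_post
pts_pre = (1.058 − 1)·1000 = 58.0000
pts_post = 58.0000·28.2/21.2 = 77.1509
SG_post = 1 + 77.1509/1000

1.0772


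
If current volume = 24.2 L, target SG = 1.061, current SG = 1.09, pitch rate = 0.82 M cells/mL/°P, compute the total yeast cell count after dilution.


V_w = V·((SG_c−1)/(SG_t−1)−1);  °P = 259 − 259/SG_t;  cells = rate·(V+V_w)·°P
V_w = 24.2·((1.09−1)/(1.061−1)−1) = 11.5049
V_final = 24.2 + 11.5049 = 35.7049
°P = 259 − 259/1.061 = 14.8907
cells = 0.82·35.7049·14.8907

435.9695 billion cells


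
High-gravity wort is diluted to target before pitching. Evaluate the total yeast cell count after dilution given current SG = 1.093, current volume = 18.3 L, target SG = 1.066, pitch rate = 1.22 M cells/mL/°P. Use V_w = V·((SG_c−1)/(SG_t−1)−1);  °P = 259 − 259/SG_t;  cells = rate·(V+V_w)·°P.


V_w = 18.3·((1.093−1)/(1.066−1)−1) = 7.4864
V_final = 18.3 + 7.4864 = 25.7864
°P = 259 − 259/1.066 = 16.0356
cells = 1.22·25.7864·16.0356

504.4713 billion cells


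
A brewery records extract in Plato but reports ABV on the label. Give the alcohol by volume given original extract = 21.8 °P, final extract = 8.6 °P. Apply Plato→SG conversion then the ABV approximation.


SG = 259/(259 − P);  ABV = (OG − FG)·131.25
OG = 259/(259 − 21.8) = 1.0919
FG = 259/(259 − 8.6) = 1.0343
ABV = (1.0919 − 1.0343)·131.25

7.5548 % ABV


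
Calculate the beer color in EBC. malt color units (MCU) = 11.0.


SRM = 1.4922·MCU^0.6859;  EBC = SRM·1.97
SRM = 1.4922·11.0^0.6859 = 7.7289
EBC = 7.7289·1.97

15.2260 EBC


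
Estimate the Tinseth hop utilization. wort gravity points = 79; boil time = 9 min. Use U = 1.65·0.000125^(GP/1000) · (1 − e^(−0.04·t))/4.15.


bigness = 1.65·0.000125^(79/1000) = 0.8112
boil_factor = (1 − e^(−0.04·9))/4.15 = 0.0728
U = 0.8112 · 0.0728

0.0591


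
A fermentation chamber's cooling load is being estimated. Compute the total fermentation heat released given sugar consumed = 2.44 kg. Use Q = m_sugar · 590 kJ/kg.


Q = 2.44 · 590

1439.6000 kJ


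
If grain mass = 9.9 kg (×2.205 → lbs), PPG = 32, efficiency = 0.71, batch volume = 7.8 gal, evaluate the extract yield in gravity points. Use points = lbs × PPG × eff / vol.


lbs = 9.9 × 2.205 = 21.8295
points = 21.8295 × 32 × 0.71 / 7.8

63.5854 points


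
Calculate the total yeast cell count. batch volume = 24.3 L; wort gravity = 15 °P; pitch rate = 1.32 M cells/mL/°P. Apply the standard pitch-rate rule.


cells (billions) = rate · V_L · °P
cells = 1.32 · 24.3 · 15

481.1400 billion cells


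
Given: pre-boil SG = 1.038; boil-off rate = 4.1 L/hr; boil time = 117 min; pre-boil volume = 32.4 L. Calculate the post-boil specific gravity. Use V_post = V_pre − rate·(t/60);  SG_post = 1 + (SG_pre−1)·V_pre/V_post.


V_post = 32.4 − 4.1·(117/60) = 24.4050
SG_post = 1 + (1.038 − 1)·32.4/24.4050

1.0504


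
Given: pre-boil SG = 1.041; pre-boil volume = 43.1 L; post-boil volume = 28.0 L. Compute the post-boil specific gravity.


SG_post = 1 + (SG_pre − 1)·V_pre/V_post
pts_pre = (1.041 − 1)·1000 = 41.0000
pts_post = 41.0000·43.1/28.0 = 63.1107
SG_post = 1 + 63.1107/1000

1.0631


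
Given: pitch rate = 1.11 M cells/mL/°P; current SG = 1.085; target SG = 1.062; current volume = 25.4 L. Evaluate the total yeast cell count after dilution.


V_w = V·((SG_c−1)/(SG_t−1)−1);  °P = 259 − 259/SG_t;  cells = rate·(V+V_w)·°P
V_w = 25.4·((1.085−1)/(1.062−1)−1) = 9.4226
V_final = 25.4 + 9.4226 = 34.8226
°P = 259 − 259/1.062 = 15.1205
cells = 1.11·34.8226·15.1205

584.4547 billion cells


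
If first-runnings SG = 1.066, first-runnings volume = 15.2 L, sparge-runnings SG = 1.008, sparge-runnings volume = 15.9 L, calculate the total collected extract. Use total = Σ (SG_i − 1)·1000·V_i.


first = (1.066 − 1)·1000·15.2 = 1003.2000
sparge = (1.008 − 1)·1000·15.9 = 127.2000
total = 1003.2000 + 127.2000

1130.4000 gravity·L


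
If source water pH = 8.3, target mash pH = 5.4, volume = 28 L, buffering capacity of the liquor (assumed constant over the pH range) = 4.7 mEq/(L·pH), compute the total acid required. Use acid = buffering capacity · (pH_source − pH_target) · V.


acid = 4.7 · (8.3 − 5.4) · 28

381.6400 mEq


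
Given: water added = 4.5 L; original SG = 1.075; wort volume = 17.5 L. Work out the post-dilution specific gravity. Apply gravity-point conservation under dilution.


SG_new = 1 + (SG_old − 1)·V_old/(V_old + V_water)
pts = (1.075 − 1)·1000·17.5/(17.5 + 4.5) = 59.6591
SG_new = 1 + 59.6591/1000

1.0597


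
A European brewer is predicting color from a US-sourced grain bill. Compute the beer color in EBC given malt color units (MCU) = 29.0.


SRM = 1.4922·MCU^0.6859;  EBC = SRM·1.97
SRM = 1.4922·29.0^0.6859 = 15.0275
EBC = 15.0275·1.97

29.6041 EBC


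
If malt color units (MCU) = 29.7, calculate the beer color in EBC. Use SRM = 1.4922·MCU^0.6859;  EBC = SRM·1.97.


SRM = 1.4922·29.7^0.6859 = 15.2753
EBC = 15.2753·1.97

30.0924 EBC


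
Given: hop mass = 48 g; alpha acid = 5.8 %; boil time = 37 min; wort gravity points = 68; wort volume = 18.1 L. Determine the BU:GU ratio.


U = 1.65·0.000125^(GP/1000)·(1−e^(−0.04t))/4.15;  IBU = (α/100)·m·U·1000/V;  BU:GU = IBU/GP
U = 1.65·0.000125^(68/1000)·(1−e^(−0.04·37))/4.15 = 0.1667
IBU = (5.8/100)·48·0.1667·1000/18.1 = 25.6352
BU:GU = 25.6352/68

0.3770


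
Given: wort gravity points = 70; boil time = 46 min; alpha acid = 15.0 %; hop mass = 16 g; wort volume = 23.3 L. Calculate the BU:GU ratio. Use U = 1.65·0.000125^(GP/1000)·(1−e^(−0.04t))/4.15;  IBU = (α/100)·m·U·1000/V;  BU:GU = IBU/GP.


U = 1.65·0.000125^(70/1000)·(1−e^(−0.04·46))/4.15 = 0.1783
IBU = (15.0/100)·16·0.1783·1000/23.3 = 18.3639
BU:GU = 18.3639/70

0.2623


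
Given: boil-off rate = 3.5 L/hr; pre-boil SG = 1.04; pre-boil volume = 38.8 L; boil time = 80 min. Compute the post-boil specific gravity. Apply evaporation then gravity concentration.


V_post = V_pre − rate·(t/60);  SG_post = 1 + (SG_pre−1)·V_pre/V_post
V_post = 38.8 − 3.5·(80/60) = 34.1333
SG_post = 1 + (1.04 − 1)·38.8/34.1333

1.0455


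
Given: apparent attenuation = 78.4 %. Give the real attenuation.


RA = AA · 0.8192
RA = 78.4 · 0.8192

64.2253 %


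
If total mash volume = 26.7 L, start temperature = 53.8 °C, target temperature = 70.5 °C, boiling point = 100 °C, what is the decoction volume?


V_dec = V_total·(T_target − T_start)/(T_boil − T_start)
V_dec = 26.7·(70.5 − 53.8)/(100 − 53.8)

9.6513 L


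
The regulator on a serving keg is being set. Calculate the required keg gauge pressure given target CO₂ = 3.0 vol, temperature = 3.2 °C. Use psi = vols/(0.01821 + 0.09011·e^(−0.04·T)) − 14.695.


psi = 3.0/(0.01821 + 0.09011·e^(−0.04·3.2)) − 14.695

16.0763 psi


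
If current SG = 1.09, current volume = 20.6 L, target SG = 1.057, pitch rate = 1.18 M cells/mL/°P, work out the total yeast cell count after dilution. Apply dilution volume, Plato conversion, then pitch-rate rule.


V_w = V·((SG_c−1)/(SG_t−1)−1);  °P = 259 − 259/SG_t;  cells = rate·(V+V_w)·°P
V_w = 20.6·((1.09−1)/(1.057−1)−1) = 11.9263
V_final = 20.6 + 11.9263 = 32.5263
°P = 259 − 259/1.057 = 13.9669
cells = 1.18·32.5263·13.9669

536.0638 billion cells


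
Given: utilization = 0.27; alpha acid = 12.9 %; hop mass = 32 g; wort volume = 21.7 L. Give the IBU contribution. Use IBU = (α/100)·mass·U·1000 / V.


IBU = (12.9/100)·32·0.27·1000 / 21.7

51.3622 IBU


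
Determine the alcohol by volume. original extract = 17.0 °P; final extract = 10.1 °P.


SG = 259/(259 − P);  ABV = (OG − FG)·131.25
OG = 259/(259 − 17.0) = 1.0702
FG = 259/(259 − 10.1) = 1.0406
ABV = (1.0702 − 1.0406)·131.25

3.8941 % ABV


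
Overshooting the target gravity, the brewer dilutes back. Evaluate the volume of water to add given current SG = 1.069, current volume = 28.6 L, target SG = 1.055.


V_water = V·((SG_curr − 1)/(SG_target − 1) − 1)
V_water = 28.6·((1.069 − 1)/(1.055 − 1) − 1)

7.2800 L


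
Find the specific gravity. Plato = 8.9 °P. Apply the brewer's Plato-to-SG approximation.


SG = 259/(259 − P)
SG = 259/(259 − 8.9)

1.0356


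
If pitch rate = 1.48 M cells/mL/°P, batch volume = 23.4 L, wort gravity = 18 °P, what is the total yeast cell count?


cells (billions) = rate · V_L · °P
cells = 1.48 · 23.4 · 18

623.3760 billion cells


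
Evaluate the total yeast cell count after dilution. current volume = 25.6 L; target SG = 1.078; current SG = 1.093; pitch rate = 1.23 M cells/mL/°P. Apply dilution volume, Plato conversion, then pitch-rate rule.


V_w = V·((SG_c−1)/(SG_t−1)−1);  °P = 259 − 259/SG_t;  cells = rate·(V+V_w)·°P
V_w = 25.6·((1.093−1)/(1.078−1)−1) = 4.9231
V_final = 25.6 + 4.9231 = 30.5231
°P = 259 − 259/1.078 = 18.7403
cells = 1.23·30.5231·18.7403

703.5728 billion cells


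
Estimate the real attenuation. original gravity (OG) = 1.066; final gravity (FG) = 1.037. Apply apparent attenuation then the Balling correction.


AA = (OG−FG)/(OG−1)·100;  RA = AA·0.8192
AA = (1.066 − 1.037)/(1.066 − 1)·100 = 43.9394
RA = 43.9394·0.8192

35.9952 %


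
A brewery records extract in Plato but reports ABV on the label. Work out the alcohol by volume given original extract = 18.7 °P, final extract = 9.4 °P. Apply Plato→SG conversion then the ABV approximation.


SG = 259/(259 − P);  ABV = (OG − FG)·131.25
OG = 259/(259 − 18.7) = 1.0778
FG = 259/(259 − 9.4) = 1.0377
ABV = (1.0778 − 1.0377)·131.25

5.2709 % ABV


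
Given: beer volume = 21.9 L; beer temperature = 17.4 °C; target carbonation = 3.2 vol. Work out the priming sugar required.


residual = 14.695·(0.01821 + 0.09011·e^(−0.04·T));  sugar = (target − residual)·4.0·V
residual = 14.695·(0.01821 + 0.09011·e^(−0.04·17.4)) = 0.9278
sugar = (3.2 − 0.9278)·4.0·21.9

199.0453 g


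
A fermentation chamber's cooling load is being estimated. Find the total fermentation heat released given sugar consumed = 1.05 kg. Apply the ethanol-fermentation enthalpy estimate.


Q = m_sugar · 590 kJ/kg
Q = 1.05 · 590

619.5000 kJ


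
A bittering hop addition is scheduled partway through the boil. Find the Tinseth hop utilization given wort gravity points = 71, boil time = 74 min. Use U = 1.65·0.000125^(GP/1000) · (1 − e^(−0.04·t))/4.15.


bigness = 1.65·0.000125^(71/1000) = 0.8717
boil_factor = (1 − e^(−0.04·74))/4.15 = 0.2285
U = 0.8717 · 0.2285

0.1992


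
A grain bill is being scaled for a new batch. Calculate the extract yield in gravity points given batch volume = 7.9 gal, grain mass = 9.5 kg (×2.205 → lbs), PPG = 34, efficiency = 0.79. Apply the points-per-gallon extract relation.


points = lbs × PPG × eff / vol
lbs = 9.5 × 2.205 = 20.9475
points = 20.9475 × 34 × 0.79 / 7.9

71.2215 points


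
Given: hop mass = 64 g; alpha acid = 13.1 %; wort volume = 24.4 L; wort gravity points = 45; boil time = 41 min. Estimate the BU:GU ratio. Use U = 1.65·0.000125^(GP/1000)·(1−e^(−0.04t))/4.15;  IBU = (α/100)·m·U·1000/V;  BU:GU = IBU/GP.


U = 1.65·0.000125^(45/1000)·(1−e^(−0.04·41))/4.15 = 0.2139
IBU = (13.1/100)·64·0.2139·1000/24.4 = 73.4859
BU:GU = 73.4859/45

1.6330


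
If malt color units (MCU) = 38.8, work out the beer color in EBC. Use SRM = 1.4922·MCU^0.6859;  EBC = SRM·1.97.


SRM = 1.4922·38.8^0.6859 = 18.3488
EBC = 18.3488·1.97

36.1471 EBC


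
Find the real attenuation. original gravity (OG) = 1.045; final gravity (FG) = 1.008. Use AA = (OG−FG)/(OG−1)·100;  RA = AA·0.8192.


AA = (1.045 − 1.008)/(1.045 − 1)·100 = 82.2222
RA = 82.2222·0.8192

67.3564 %


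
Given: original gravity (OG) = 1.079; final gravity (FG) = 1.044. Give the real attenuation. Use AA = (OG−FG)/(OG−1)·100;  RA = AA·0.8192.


AA = (1.079 − 1.044)/(1.079 − 1)·100 = 44.3038
RA = 44.3038·0.8192

36.2937 %


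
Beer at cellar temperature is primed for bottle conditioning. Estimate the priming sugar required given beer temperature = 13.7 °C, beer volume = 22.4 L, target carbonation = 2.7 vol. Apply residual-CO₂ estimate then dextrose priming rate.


residual = 14.695·(0.01821 + 0.09011·e^(−0.04·T));  sugar = (target − residual)·4.0·V
residual = 14.695·(0.01821 + 0.09011·e^(−0.04·13.7)) = 1.0331
sugar = (2.7 − 1.0331)·4.0·22.4

149.3540 g


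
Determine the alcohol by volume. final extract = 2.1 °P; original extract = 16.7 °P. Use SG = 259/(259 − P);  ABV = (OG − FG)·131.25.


OG = 259/(259 − 16.7) = 1.0689
FG = 259/(259 − 2.1) = 1.0082
ABV = (1.0689 − 1.0082)·131.25

7.9732 % ABV


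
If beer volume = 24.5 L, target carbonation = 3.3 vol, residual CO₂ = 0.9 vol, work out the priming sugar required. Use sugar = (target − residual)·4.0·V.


sugar = (3.3 − 0.9)·4.0·24.5

235.2000 g


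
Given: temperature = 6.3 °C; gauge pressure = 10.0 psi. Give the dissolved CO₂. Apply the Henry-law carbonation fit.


vols = (P + 14.695)·(0.01821 + 0.09011·e^(−0.04·T))
vols = (10.0 + 14.695)·(0.01821 + 0.09011·e^(−0.04·6.3))

2.1793 volumes


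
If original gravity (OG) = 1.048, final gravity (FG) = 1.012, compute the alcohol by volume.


ABV = (OG − FG) · 131.25
ABV = (1.048 − 1.012) · 131.25

4.7250 % ABV


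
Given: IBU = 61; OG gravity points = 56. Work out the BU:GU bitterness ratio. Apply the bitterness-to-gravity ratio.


BU:GU = IBU / OG_points
BU:GU = 61 / 56

1.0893


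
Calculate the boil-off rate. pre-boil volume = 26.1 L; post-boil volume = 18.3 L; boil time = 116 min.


rate = (V_pre − V_post) / (t_min/60)
rate = (26.1 − 18.3) / (116/60)

4.0345 L/hr


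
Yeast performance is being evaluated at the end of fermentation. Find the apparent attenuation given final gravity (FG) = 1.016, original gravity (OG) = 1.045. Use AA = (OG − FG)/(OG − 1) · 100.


AA = (1.045 − 1.016)/(1.045 − 1) · 100

64.4444 %


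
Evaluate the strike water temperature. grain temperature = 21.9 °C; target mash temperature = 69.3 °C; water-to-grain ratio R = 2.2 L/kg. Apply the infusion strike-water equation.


T_strike = (0.41/R)·(T_mash − T_grain) + T_mash
T_strike = (0.41/2.2)·(69.3 − 21.9) + 69.3

78.1336 °C


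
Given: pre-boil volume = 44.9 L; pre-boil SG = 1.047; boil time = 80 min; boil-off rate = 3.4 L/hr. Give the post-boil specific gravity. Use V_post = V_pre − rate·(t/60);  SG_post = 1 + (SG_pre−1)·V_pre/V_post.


V_post = 44.9 − 3.4·(80/60) = 40.3667
SG_post = 1 + (1.047 − 1)·44.9/40.3667

1.0523


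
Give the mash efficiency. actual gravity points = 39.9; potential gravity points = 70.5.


efficiency = actual / potential × 100
efficiency = 39.9 / 70.5 × 100

56.5957 %


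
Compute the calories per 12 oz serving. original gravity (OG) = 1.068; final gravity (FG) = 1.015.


ABW = (OG−FG)·131.25·0.79/FG;  °P = 259 − 259/SG (for OG→OE and FG→AE);  RE = 0.1808·OE + 0.8192·AE;  Cal = (6.9·ABW + 4·(RE−0.1))·FG·3.55
ABW = (1.068 − 1.015)·131.25·0.79/1.015 = 5.4142
OE = 259 − 259/1.068 = 16.4906 °P
AE = 259 − 259/1.015 = 3.8276 °P
RE = 0.1808·16.4906 + 0.8192·3.8276 = 6.1171 °P
Cal = (6.9·5.4142 + 4·(6.1171−0.1))·1.015·3.55

221.3347 kcal


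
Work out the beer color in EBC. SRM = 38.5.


EBC = SRM · 1.97
EBC = 38.5 · 1.97

75.8450 EBC


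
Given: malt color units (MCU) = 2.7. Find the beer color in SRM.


SRM = 1.4922 · MCU^0.6859
SRM = 1.4922 · 2.7^0.6859

2.9492 SRM


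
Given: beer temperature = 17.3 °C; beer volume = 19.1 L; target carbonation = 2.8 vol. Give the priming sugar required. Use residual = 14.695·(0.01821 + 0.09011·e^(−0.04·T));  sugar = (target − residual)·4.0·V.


residual = 14.695·(0.01821 + 0.09011·e^(−0.04·17.3)) = 0.9304
sugar = (2.8 − 0.9304)·4.0·19.1

142.8344 g


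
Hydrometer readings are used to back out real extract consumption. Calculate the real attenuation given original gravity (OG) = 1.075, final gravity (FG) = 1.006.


AA = (OG−FG)/(OG−1)·100;  RA = AA·0.8192
AA = (1.075 − 1.006)/(1.075 − 1)·100 = 92.0000
RA = 92.0000·0.8192

75.3664 %


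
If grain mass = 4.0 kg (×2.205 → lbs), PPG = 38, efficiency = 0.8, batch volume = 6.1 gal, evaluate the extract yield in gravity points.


points = lbs × PPG × eff / vol
lbs = 4.0 × 2.205 = 8.8200
points = 8.8200 × 38 × 0.8 / 6.1

43.9554 points


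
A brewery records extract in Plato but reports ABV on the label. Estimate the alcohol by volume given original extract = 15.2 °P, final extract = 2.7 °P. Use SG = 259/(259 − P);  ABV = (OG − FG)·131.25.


OG = 259/(259 − 15.2) = 1.0623
FG = 259/(259 − 2.7) = 1.0105
ABV = (1.0623 − 1.0105)·131.25

6.8003 % ABV


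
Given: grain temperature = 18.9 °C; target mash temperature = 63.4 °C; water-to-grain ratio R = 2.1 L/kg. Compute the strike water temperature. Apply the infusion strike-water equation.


T_strike = (0.41/R)·(T_mash − T_grain) + T_mash
T_strike = (0.41/2.1)·(63.4 − 18.9) + 63.4

72.0881 °C


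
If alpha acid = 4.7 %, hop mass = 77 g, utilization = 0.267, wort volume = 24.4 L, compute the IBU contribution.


IBU = (α/100)·mass·U·1000 / V
IBU = (4.7/100)·77·0.267·1000 / 24.4

39.6014 IBU


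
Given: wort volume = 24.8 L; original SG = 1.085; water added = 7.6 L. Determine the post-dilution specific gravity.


SG_new = 1 + (SG_old − 1)·V_old/(V_old + V_water)
pts = (1.085 − 1)·1000·24.8/(24.8 + 7.6) = 65.0617
SG_new = 1 + 65.0617/1000

1.0651


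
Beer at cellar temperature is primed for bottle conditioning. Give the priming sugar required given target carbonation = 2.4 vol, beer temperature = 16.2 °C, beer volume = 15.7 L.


residual = 14.695·(0.01821 + 0.09011·e^(−0.04·T));  sugar = (target − residual)·4.0·V
residual = 14.695·(0.01821 + 0.09011·e^(−0.04·16.2)) = 0.9603
sugar = (2.4 − 0.9603)·4.0·15.7

90.4160 g


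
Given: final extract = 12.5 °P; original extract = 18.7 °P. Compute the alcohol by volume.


SG = 259/(259 − P);  ABV = (OG − FG)·131.25
OG = 259/(259 − 18.7) = 1.0778
FG = 259/(259 − 12.5) = 1.0507
ABV = (1.0778 − 1.0507)·131.25

3.5581 % ABV


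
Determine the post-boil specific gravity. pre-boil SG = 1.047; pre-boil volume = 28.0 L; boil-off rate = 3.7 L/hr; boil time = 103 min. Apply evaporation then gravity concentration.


V_post = V_pre − rate·(t/60);  SG_post = 1 + (SG_pre−1)·V_pre/V_post
V_post = 28.0 − 3.7·(103/60) = 21.6483
SG_post = 1 + (1.047 − 1)·28.0/21.6483

1.0608


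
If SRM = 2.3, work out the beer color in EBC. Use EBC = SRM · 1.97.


EBC = 2.3 · 1.97

4.5310 EBC


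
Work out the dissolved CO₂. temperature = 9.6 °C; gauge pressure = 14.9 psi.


vols = (P + 14.695)·(0.01821 + 0.09011·e^(−0.04·T))
vols = (14.9 + 14.695)·(0.01821 + 0.09011·e^(−0.04·9.6))

2.3554 volumes


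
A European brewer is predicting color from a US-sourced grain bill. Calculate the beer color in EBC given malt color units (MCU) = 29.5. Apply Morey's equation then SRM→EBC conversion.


SRM = 1.4922·MCU^0.6859;  EBC = SRM·1.97
SRM = 1.4922·29.5^0.6859 = 15.2047
EBC = 15.2047·1.97

29.9533 EBC


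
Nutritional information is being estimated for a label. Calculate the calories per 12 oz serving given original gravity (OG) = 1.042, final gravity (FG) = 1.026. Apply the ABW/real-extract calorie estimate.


ABW = (OG−FG)·131.25·0.79/FG;  °P = 259 − 259/SG (for OG→OE and FG→AE);  RE = 0.1808·OE + 0.8192·AE;  Cal = (6.9·ABW + 4·(RE−0.1))·FG·3.55
ABW = (1.042 − 1.026)·131.25·0.79/1.026 = 1.6170
OE = 259 − 259/1.042 = 10.4395 °P
AE = 259 − 259/1.026 = 6.5634 °P
RE = 0.1808·10.4395 + 0.8192·6.5634 = 7.2642 °P
Cal = (6.9·1.6170 + 4·(7.2642−0.1))·1.026·3.55

145.0134 kcal


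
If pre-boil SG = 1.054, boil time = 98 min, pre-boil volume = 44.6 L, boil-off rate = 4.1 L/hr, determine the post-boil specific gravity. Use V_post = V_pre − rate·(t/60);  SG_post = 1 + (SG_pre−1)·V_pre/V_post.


V_post = 44.6 − 4.1·(98/60) = 37.9033
SG_post = 1 + (1.054 − 1)·44.6/37.9033

1.0635


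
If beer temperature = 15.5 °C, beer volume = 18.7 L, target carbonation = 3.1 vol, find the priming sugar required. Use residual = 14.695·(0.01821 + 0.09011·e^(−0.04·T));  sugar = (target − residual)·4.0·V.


residual = 14.695·(0.01821 + 0.09011·e^(−0.04·15.5)) = 0.9799
sugar = (3.1 − 0.9799)·4.0·18.7

158.5817 g


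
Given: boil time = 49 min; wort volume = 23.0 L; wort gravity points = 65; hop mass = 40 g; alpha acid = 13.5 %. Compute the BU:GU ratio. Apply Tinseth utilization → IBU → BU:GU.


U = 1.65·0.000125^(GP/1000)·(1−e^(−0.04t))/4.15;  IBU = (α/100)·m·U·1000/V;  BU:GU = IBU/GP
U = 1.65·0.000125^(65/1000)·(1−e^(−0.04·49))/4.15 = 0.1905
IBU = (13.5/100)·40·0.1905·1000/23.0 = 44.7163
BU:GU = 44.7163/65

0.6879


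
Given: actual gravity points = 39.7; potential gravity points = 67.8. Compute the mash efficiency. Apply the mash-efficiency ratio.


efficiency = actual / potential × 100
efficiency = 39.7 / 67.8 × 100

58.5546 %


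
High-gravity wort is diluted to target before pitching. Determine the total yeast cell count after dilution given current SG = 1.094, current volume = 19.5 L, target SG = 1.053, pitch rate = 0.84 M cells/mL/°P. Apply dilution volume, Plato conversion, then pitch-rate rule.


V_w = V·((SG_c−1)/(SG_t−1)−1);  °P = 259 − 259/SG_t;  cells = rate·(V+V_w)·°P
V_w = 19.5·((1.094−1)/(1.053−1)−1) = 15.0849
V_final = 19.5 + 15.0849 = 34.5849
°P = 259 − 259/1.053 = 13.0361
cells = 0.84·34.5849·13.0361

378.7156 billion cells


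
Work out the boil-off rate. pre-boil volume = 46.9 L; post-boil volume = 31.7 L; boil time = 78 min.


rate = (V_pre − V_post) / (t_min/60)
rate = (46.9 − 31.7) / (78/60)

11.6923 L/hr
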